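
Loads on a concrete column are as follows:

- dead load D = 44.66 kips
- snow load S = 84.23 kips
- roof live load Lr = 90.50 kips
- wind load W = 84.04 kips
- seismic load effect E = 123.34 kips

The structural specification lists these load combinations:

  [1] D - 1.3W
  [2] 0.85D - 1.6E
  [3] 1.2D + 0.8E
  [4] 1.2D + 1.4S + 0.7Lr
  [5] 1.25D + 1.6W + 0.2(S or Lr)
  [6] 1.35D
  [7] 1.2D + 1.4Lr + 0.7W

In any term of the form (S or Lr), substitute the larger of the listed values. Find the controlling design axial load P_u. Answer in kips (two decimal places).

(S or Lr) → Lr = 90.50 kips.
[1] 1.0(44.66) - 1.3(84.04) = -64.59
[2] 0.85(44.66) - 1.6(123.34) = -159.38
[3] 1.2(44.66) + 0.8(123.34) = 152.26
[4] 1.2(44.66) + 1.4(84.23) + 0.7(90.50) = 234.86
[5] 1.25(44.66) + 1.6(84.04) + 0.2(90.50) = 208.39
[6] 1.35(44.66) = 60.29
[7] 1.2(44.66) + 1.4(90.50) + 0.7(84.04) = 239.12
Maximum is from combination 7.

239.12 kips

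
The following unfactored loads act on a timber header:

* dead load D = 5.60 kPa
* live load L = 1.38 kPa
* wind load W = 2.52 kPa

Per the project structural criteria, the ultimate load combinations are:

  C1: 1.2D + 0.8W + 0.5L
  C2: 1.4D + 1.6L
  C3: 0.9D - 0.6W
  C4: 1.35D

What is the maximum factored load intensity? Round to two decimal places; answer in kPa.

10.05 kPa

C1: 1.2(5.60) + 0.8(2.52) + 0.5(1.38) = 6.72 + 2.02 + 0.69 = 9.43
C2: 1.4(5.60) + 1.6(1.38) = 7.84 + 2.21 = 10.05
C3: 0.9(5.60) - 0.6(2.52) = 5.04 - 1.51 = 3.53
C4: 1.35(5.60) = 7.56
Combination 2 governs: q_u = 10.05 kPa.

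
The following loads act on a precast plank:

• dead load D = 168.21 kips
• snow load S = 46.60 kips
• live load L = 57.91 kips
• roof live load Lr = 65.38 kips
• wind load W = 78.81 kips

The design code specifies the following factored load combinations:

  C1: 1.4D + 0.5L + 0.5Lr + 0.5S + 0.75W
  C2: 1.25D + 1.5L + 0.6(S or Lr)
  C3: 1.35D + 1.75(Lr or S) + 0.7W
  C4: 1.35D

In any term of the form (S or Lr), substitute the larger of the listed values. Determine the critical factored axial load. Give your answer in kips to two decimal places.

396.67 kips

(S or Lr) → Lr = 65.38 kips; (Lr or S) → Lr = 65.38 kips.
C1: 1.4(168.21) + 0.5(57.91) + 0.5(65.38) + 0.5(46.60) + 0.75(78.81) = 379.55
C2: 1.25(168.21) + 1.5(57.91) + 0.6(65.38) = 336.36
C3: 1.35(168.21) + 1.75(65.38) + 0.7(78.81) = 396.67
C4: 1.35(168.21) = 227.08
The controlling combination is 3, giving 396.67 kips.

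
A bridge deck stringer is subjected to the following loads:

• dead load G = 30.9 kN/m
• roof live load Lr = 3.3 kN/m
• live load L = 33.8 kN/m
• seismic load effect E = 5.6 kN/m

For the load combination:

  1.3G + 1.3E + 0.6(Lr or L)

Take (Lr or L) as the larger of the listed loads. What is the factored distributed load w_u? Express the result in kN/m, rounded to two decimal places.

67.73 kN/m

(Lr or L) → L = 33.8 kN/m.
1.3(30.9) + 1.3(5.6) + 0.6(33.8) = 67.73
w_u = 67.73 kN/m.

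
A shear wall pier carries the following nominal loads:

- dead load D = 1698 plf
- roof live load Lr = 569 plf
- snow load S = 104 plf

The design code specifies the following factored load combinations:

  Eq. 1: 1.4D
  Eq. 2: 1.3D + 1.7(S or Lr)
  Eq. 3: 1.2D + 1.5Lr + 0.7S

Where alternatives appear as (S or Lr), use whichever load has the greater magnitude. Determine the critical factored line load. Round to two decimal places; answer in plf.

(S or Lr) → Lr = 569 plf.
Eq. 1: 1.4(1698) = 2377.20
Eq. 2: 1.3(1698) + 1.7(569) = 2207.40 + 967.30 = 3174.70
Eq. 3: 1.2(1698) + 1.5(569) + 0.7(104) = 2037.60 + 853.50 + 72.80 = 2963.90
Combination 2 governs: w_u = 3174.70 plf.

3174.70 plf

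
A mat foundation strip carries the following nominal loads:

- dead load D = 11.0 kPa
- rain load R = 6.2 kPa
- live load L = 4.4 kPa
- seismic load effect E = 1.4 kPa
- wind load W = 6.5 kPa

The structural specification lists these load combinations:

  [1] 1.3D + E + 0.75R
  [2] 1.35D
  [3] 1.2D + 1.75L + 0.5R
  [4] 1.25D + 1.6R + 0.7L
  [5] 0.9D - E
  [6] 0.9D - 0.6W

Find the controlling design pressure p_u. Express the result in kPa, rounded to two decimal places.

[1] 1.3(11.0) + 1.0(1.4) + 0.75(6.2) = 14.30 + 1.40 + 4.65 = 20.35
[2] 1.35(11.0) = 14.85
[3] 1.2(11.0) + 1.75(4.4) + 0.5(6.2) = 13.20 + 7.70 + 3.10 = 24.00
[4] 1.25(11.0) + 1.6(6.2) + 0.7(4.4) = 13.75 + 9.92 + 3.08 = 26.75
[5] 0.9(11.0) - 1.0(1.4) = 9.90 - 1.40 = 8.50
[6] 0.9(11.0) - 0.6(6.5) = 9.90 - 3.90 = 6.00
Maximum is from combination 4.

26.75 kPa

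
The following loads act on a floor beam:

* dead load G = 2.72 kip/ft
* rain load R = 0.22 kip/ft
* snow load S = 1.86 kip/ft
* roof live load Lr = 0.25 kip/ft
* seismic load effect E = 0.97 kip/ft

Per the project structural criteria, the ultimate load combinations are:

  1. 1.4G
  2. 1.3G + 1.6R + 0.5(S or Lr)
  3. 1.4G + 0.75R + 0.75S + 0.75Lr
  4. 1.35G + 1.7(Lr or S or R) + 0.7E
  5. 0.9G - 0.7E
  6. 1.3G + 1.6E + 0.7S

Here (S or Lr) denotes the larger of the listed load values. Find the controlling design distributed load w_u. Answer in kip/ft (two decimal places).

7.51 kip/ft

(S or Lr) → S = 1.86 kip/ft; (Lr or S or R) → S = 1.86 kip/ft.
1. 1.4(2.72) = 3.81
2. 1.3(2.72) + 1.6(0.22) + 0.5(1.86) = 3.54 + 0.35 + 0.93 = 4.82
3. 1.4(2.72) + 0.75(0.22) + 0.75(1.86) + 0.75(0.25) = 5.56
4. 1.35(2.72) + 1.7(1.86) + 0.7(0.97) = 3.67 + 3.16 + 0.68 = 7.51
5. 0.9(2.72) - 0.7(0.97) = 2.45 - 0.68 = 1.77
6. 1.3(2.72) + 1.6(0.97) + 0.7(1.86) = 3.54 + 1.55 + 1.30 = 6.39
The controlling combination is 4, giving 7.51 kip/ft.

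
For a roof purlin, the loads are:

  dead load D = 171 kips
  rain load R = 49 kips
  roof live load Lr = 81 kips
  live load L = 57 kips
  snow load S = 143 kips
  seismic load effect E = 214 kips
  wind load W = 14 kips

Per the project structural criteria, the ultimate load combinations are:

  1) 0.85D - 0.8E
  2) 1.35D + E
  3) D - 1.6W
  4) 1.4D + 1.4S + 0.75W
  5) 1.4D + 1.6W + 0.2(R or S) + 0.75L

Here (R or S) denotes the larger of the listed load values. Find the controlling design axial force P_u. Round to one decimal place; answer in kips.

450.1 kips

(R or S) → S = 143 kips.
1) 0.85(171) - 0.8(214) = -25.9
2) 1.35(171) + 1.0(214) = 230.9 + 214.0 = 444.9
3) 1.0(171) - 1.6(14) = 171.0 - 22.4 = 148.6
4) 1.4(171) + 1.4(143) + 0.75(14) = 239.4 + 200.2 + 10.5 = 450.1
5) 1.4(171) + 1.6(14) + 0.2(143) + 0.75(57) = 239.4 + 22.4 + 28.6 + 42.8 = 333.2
Maximum is from combination 4.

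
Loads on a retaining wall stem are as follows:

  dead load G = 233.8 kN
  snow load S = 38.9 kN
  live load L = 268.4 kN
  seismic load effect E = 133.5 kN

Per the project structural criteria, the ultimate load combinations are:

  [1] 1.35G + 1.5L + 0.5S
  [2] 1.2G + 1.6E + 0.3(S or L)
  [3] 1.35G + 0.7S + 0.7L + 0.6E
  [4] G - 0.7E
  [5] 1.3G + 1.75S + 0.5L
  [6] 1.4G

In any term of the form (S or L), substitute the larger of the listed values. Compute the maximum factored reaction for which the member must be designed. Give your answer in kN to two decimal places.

(S or L) → L = 268.4 kN.
[1] 1.35(233.8) + 1.5(268.4) + 0.5(38.9) = 315.63 + 402.60 + 19.45 = 737.68
[2] 1.2(233.8) + 1.6(133.5) + 0.3(268.4) = 280.56 + 213.60 + 80.52 = 574.68
[3] 1.35(233.8) + 0.7(38.9) + 0.7(268.4) + 0.6(133.5) = 315.63 + 27.23 + 187.88 + 80.10 = 610.84
[4] 1.0(233.8) - 0.7(133.5) = 233.80 - 93.45 = 140.35
[5] 1.3(233.8) + 1.75(38.9) + 0.5(268.4) = 303.94 + 68.08 + 134.20 = 506.22
[6] 1.4(233.8) = 327.32
Maximum is from combination 1.

737.68 kN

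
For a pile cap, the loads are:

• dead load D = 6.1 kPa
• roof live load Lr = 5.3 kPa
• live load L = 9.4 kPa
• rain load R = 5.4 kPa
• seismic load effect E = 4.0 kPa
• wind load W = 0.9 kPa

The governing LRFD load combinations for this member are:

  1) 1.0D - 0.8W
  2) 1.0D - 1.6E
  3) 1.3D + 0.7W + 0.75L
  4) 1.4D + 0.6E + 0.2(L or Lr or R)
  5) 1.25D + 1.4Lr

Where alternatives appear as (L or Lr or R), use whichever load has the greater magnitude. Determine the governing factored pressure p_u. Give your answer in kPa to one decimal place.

(L or Lr or R) → L = 9.4 kPa.
1) 1.0(6.1) - 0.8(0.9) = 6.1 - 0.7 = 5.4
2) 1.0(6.1) - 1.6(4.0) = 6.1 - 6.4 = -0.3
3) 1.3(6.1) + 0.7(0.9) + 0.75(9.4) = 7.9 + 0.6 + 7.1 = 15.6
4) 1.4(6.1) + 0.6(4.0) + 0.2(9.4) = 8.5 + 2.4 + 1.9 = 12.8
5) 1.25(6.1) + 1.4(5.3) = 7.6 + 7.4 = 15.0
Combination 3 governs: p_u = 15.6 kPa.

15.6 kPa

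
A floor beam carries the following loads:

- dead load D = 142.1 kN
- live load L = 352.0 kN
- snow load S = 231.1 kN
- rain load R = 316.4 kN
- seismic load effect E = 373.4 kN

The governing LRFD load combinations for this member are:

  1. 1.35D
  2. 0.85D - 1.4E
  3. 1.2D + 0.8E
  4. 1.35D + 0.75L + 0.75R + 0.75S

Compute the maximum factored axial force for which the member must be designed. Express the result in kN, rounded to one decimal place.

866.5 kN

1. 1.35(142.1) = 191.8
2. 0.85(142.1) - 1.4(373.4) = 120.8 - 522.8 = -402.0
3. 1.2(142.1) + 0.8(373.4) = 170.5 + 298.7 = 469.2
4. 1.35(142.1) + 0.75(352.0) + 0.75(316.4) + 0.75(231.1) = 866.5
Combination 4 governs: N_u = 866.5 kN.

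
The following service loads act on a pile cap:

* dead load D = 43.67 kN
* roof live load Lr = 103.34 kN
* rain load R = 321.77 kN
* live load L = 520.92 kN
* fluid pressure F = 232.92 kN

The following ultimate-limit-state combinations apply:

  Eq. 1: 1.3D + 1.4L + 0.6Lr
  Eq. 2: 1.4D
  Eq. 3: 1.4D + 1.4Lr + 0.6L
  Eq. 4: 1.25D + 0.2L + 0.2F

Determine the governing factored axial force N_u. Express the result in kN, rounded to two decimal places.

Eq. 1: 1.3(43.67) + 1.4(520.92) + 0.6(103.34) = 56.77 + 729.29 + 62.00 = 848.06
Eq. 2: 1.4(43.67) = 61.14
Eq. 3: 1.4(43.67) + 1.4(103.34) + 0.6(520.92) = 61.14 + 144.68 + 312.55 = 518.37
Eq. 4: 1.25(43.67) + 0.2(520.92) + 0.2(232.92) = 205.36
Maximum is from combination 1.

848.06 kN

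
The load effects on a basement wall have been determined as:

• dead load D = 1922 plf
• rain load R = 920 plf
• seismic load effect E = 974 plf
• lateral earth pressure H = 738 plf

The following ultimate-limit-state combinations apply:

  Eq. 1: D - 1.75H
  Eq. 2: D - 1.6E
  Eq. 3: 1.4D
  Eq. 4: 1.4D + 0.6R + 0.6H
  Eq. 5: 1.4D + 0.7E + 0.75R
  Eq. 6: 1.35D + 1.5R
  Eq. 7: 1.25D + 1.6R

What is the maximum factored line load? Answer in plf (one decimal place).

4062.6 plf

Eq. 1: 1.0(1922) - 1.75(738) = 1922.0 - 1291.5 = 630.5
Eq. 2: 1.0(1922) - 1.6(974) = 1922.0 - 1558.4 = 363.6
Eq. 3: 1.4(1922) = 2690.8
Eq. 4: 1.4(1922) + 0.6(920) + 0.6(738) = 2690.8 + 552.0 + 442.8 = 3685.6
Eq. 5: 1.4(1922) + 0.7(974) + 0.75(920) = 2690.8 + 681.8 + 690.0 = 4062.6
Eq. 6: 1.35(1922) + 1.5(920) = 2594.7 + 1380.0 = 3974.7
Eq. 7: 1.25(1922) + 1.6(920) = 2402.5 + 1472.0 = 3874.5
The controlling combination is 5, giving 4062.6 plf.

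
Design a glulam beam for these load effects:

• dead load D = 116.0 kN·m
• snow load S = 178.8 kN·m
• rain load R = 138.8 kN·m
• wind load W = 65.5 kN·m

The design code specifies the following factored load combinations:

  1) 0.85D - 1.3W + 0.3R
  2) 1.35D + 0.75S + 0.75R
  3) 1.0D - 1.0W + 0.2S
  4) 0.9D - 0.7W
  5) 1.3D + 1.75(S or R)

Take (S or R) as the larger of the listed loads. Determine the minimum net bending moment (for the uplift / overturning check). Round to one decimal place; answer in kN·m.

(S or R) → S = 178.8 kN·m.
1) 0.85(116.0) - 1.3(65.5) + 0.3(138.8) = 55.1
2) 1.35(116.0) + 0.75(178.8) + 0.75(138.8) = 156.6 + 134.1 + 104.1 = 394.8
3) 1.0(116.0) - 1.0(65.5) + 0.2(178.8) = 116.0 - 65.5 + 35.8 = 86.3
4) 0.9(116.0) - 0.7(65.5) = 58.6
5) 1.3(116.0) + 1.75(178.8) = 150.8 + 312.9 = 463.7
Combination 1 gives the minimum: 55.1 kN·m.

55.1 kN·m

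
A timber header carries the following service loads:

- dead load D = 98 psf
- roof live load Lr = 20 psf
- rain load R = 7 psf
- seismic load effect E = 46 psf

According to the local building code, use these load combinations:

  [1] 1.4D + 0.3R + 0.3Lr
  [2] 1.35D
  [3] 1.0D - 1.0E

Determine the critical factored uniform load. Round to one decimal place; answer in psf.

[1] 1.4(98) + 0.3(7) + 0.3(20) = 137.2 + 2.1 + 6.0 = 145.3
[2] 1.35(98) = 132.3
[3] 1.0(98) - 1.0(46) = 98.0 - 46.0 = 52.0
Maximum is from combination 1.

145.3 psf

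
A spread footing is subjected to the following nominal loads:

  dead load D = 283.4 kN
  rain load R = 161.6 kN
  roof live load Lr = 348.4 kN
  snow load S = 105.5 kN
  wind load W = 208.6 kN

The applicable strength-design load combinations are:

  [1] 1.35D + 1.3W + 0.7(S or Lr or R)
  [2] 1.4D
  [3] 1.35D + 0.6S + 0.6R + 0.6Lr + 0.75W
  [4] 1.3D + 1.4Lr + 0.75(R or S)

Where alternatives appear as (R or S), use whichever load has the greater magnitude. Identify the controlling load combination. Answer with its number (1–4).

(S or Lr or R) → Lr = 348.4 kN; (R or S) → R = 161.6 kN.
[1] 1.35(283.4) + 1.3(208.6) + 0.7(348.4) = 382.59 + 271.18 + 243.88 = 897.65
[2] 1.4(283.4) = 396.76
[3] 1.35(283.4) + 0.6(105.5) + 0.6(161.6) + 0.6(348.4) + 0.75(208.6) = 382.59 + 63.30 + 96.96 + 209.04 + 156.45 = 908.34
[4] 1.3(283.4) + 1.4(348.4) + 0.75(161.6) = 368.42 + 487.76 + 121.20 = 977.38
The largest value is 977.38 kN from combination 4.

Combination 4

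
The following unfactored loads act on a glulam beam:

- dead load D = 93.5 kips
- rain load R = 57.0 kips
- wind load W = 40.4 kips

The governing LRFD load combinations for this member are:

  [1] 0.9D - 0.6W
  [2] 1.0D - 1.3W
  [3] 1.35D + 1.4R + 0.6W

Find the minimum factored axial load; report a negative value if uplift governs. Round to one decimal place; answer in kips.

41.0 kips

[1] 0.9(93.5) - 0.6(40.4) = 59.9
[2] 1.0(93.5) - 1.3(40.4) = 93.5 - 52.5 = 41.0
[3] 1.35(93.5) + 1.4(57.0) + 0.6(40.4) = 230.3
Combination 2 gives the minimum: 41.0 kips.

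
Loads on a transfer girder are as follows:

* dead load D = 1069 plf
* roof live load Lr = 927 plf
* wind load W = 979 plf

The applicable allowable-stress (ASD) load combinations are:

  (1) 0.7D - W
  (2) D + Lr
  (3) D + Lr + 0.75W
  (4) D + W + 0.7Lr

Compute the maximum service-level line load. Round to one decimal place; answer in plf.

2730.3 plf

(1) 0.7(1069) - 1.0(979) = -230.7
(2) 1.0(1069) + 1.0(927) = 1996.0
(3) 1.0(1069) + 1.0(927) + 0.75(979) = 2730.3
(4) 1.0(1069) + 1.0(979) + 0.7(927) = 2696.9
The controlling combination is 3, giving 2730.3 plf.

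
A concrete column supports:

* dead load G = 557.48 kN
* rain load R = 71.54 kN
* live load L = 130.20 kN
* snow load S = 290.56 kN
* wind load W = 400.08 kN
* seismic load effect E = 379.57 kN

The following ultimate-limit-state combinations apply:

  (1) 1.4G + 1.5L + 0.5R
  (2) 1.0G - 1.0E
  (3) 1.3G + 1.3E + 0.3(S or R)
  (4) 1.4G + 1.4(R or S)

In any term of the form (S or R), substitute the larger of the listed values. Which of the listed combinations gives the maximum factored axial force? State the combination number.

(S or R) → S = 290.56 kN; (R or S) → S = 290.56 kN.
(1) 1.4(557.48) + 1.5(130.20) + 0.5(71.54) = 780.47 + 195.30 + 35.77 = 1011.54
(2) 1.0(557.48) - 1.0(379.57) = 557.48 - 379.57 = 177.91
(3) 1.3(557.48) + 1.3(379.57) + 0.3(290.56) = 724.72 + 493.44 + 87.17 = 1305.33
(4) 1.4(557.48) + 1.4(290.56) = 1187.26
The largest value is 1305.33 kN from combination 3.

Combination 3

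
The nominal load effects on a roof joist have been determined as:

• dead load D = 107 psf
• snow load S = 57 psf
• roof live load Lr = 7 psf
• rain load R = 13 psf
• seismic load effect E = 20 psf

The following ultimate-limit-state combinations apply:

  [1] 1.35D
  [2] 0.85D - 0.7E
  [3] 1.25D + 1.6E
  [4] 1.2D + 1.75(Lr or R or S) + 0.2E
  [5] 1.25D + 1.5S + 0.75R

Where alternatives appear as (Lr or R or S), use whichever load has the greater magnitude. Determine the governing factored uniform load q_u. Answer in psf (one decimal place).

(Lr or R or S) → S = 57 psf.
[1] 1.35(107) = 144.5
[2] 0.85(107) - 0.7(20) = 91.0 - 14.0 = 77.0
[3] 1.25(107) + 1.6(20) = 133.8 + 32.0 = 165.8
[4] 1.2(107) + 1.75(57) + 0.2(20) = 128.4 + 99.8 + 4.0 = 232.2
[5] 1.25(107) + 1.5(57) + 0.75(13) = 229.0
The controlling combination is 4, giving 232.2 psf.

232.2 psf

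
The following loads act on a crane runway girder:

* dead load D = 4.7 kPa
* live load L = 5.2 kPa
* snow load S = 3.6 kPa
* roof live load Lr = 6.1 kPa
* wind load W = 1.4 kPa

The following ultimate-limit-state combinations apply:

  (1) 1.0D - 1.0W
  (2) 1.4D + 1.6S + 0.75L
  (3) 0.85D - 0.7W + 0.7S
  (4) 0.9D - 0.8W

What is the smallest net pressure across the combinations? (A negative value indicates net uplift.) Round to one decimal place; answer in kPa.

(1) 1.0(4.7) - 1.0(1.4) = 3.3
(2) 1.4(4.7) + 1.6(3.6) + 0.75(5.2) = 16.2
(3) 0.85(4.7) - 0.7(1.4) + 0.7(3.6) = 5.5
(4) 0.9(4.7) - 0.8(1.4) = 3.1
Combination 4 gives the minimum: 3.1 kPa.

3.1 kPa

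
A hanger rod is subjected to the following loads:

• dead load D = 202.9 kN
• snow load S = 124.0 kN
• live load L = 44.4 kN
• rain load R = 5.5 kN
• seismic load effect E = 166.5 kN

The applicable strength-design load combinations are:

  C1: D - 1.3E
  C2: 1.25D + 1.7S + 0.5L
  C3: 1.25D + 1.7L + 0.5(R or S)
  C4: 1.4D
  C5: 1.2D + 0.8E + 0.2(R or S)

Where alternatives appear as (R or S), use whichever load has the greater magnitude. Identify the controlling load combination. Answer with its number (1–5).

Combination 2

(R or S) → S = 124.0 kN.
C1: 1.0(202.9) - 1.3(166.5) = 202.90 - 216.45 = -13.55
C2: 1.25(202.9) + 1.7(124.0) + 0.5(44.4) = 253.63 + 210.80 + 22.20 = 486.63
C3: 1.25(202.9) + 1.7(44.4) + 0.5(124.0) = 253.63 + 75.48 + 62.00 = 391.11
C4: 1.4(202.9) = 284.06
C5: 1.2(202.9) + 0.8(166.5) + 0.2(124.0) = 243.48 + 133.20 + 24.80 = 401.48
The largest value is 486.63 kN from combination 2.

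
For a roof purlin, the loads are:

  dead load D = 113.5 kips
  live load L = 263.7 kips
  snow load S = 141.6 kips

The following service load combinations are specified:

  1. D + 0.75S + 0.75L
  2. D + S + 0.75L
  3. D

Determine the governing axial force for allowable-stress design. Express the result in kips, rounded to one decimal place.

452.9 kips

1. 1.0(113.5) + 0.75(141.6) + 0.75(263.7) = 113.5 + 106.2 + 197.8 = 417.5
2. 1.0(113.5) + 1.0(141.6) + 0.75(263.7) = 113.5 + 141.6 + 197.8 = 452.9
3. 1.0(113.5) = 113.5
The controlling combination is 2, giving 452.9 kips.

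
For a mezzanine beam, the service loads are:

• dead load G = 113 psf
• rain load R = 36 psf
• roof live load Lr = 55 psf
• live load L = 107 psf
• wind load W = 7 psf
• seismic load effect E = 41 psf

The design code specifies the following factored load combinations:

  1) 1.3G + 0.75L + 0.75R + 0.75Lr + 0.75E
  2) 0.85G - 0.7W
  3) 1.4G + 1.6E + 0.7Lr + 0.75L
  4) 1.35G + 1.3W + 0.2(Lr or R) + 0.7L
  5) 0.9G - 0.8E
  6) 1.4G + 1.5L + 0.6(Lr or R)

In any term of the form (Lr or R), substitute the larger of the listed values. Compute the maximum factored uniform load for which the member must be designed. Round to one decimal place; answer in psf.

351.7 psf

(Lr or R) → Lr = 55 psf.
1) 1.3(113) + 0.75(107) + 0.75(36) + 0.75(55) + 0.75(41) = 326.2
2) 0.85(113) - 0.7(7) = 96.1 - 4.9 = 91.2
3) 1.4(113) + 1.6(41) + 0.7(55) + 0.75(107) = 158.2 + 65.6 + 38.5 + 80.3 = 342.6
4) 1.35(113) + 1.3(7) + 0.2(55) + 0.7(107) = 152.6 + 9.1 + 11.0 + 74.9 = 247.6
5) 0.9(113) - 0.8(41) = 101.7 - 32.8 = 68.9
6) 1.4(113) + 1.5(107) + 0.6(55) = 158.2 + 160.5 + 33.0 = 351.7
Combination 6 governs: q_u = 351.7 psf.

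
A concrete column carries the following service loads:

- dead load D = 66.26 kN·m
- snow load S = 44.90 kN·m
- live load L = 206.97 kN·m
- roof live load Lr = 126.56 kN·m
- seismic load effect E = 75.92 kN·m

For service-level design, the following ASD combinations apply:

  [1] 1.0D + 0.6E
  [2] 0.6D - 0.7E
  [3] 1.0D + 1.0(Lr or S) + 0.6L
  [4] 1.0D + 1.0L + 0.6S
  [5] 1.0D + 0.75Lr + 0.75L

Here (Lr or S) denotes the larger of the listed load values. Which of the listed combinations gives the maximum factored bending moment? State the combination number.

(Lr or S) → Lr = 126.56 kN·m.
[1] 1.0(66.26) + 0.6(75.92) = 66.26 + 45.55 = 111.81
[2] 0.6(66.26) - 0.7(75.92) = -13.39
[3] 1.0(66.26) + 1.0(126.56) + 0.6(206.97) = 66.26 + 126.56 + 124.18 = 317.00
[4] 1.0(66.26) + 1.0(206.97) + 0.6(44.90) = 66.26 + 206.97 + 26.94 = 300.17
[5] 1.0(66.26) + 0.75(126.56) + 0.75(206.97) = 66.26 + 94.92 + 155.23 = 316.41
The largest value is 317.00 kN·m from combination 3.

Combination 3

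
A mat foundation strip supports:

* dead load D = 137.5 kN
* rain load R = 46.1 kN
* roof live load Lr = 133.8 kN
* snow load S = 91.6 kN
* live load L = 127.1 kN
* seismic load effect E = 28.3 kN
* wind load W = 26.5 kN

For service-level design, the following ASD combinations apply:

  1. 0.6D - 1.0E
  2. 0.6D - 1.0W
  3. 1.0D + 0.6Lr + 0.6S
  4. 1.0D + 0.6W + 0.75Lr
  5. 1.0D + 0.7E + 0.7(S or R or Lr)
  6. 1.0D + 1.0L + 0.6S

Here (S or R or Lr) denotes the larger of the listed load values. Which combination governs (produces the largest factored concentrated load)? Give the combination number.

Combination 6

(S or R or Lr) → Lr = 133.8 kN.
1. 0.6(137.5) - 1.0(28.3) = 82.50 - 28.30 = 54.20
2. 0.6(137.5) - 1.0(26.5) = 82.50 - 26.50 = 56.00
3. 1.0(137.5) + 0.6(133.8) + 0.6(91.6) = 137.50 + 80.28 + 54.96 = 272.74
4. 1.0(137.5) + 0.6(26.5) + 0.75(133.8) = 137.50 + 15.90 + 100.35 = 253.75
5. 1.0(137.5) + 0.7(28.3) + 0.7(133.8) = 137.50 + 19.81 + 93.66 = 250.97
6. 1.0(137.5) + 1.0(127.1) + 0.6(91.6) = 137.50 + 127.10 + 54.96 = 319.56
The largest value is 319.56 kN from combination 6.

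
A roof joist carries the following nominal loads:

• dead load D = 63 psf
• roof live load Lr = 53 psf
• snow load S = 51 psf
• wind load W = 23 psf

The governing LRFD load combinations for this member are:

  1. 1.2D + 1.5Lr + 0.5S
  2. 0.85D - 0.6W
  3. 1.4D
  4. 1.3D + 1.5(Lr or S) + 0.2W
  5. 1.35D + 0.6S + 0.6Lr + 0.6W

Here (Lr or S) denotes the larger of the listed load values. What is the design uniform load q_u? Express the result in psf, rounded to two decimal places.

180.60 psf

(Lr or S) → Lr = 53 psf.
1. 1.2(63) + 1.5(53) + 0.5(51) = 180.60
2. 0.85(63) - 0.6(23) = 39.75
3. 1.4(63) = 88.20
4. 1.3(63) + 1.5(53) + 0.2(23) = 166.00
5. 1.35(63) + 0.6(51) + 0.6(53) + 0.6(23) = 161.25
Combination 1 governs: q_u = 180.60 psf.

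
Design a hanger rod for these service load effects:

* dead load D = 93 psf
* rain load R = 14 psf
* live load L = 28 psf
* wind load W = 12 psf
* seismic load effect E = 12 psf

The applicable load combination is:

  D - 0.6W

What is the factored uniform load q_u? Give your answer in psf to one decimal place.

85.8 psf

1.0(93) - 0.6(12) = 85.8
q_u = 85.8 psf.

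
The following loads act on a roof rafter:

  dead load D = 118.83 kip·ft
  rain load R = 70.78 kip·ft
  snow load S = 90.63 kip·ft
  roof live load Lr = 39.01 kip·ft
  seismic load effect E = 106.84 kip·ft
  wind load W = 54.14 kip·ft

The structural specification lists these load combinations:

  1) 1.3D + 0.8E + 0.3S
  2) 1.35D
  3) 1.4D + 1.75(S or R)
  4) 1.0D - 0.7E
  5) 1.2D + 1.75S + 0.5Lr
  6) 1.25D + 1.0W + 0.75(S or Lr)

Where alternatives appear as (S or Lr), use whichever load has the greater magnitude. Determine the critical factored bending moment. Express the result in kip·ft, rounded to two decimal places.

324.96 kip·ft

(S or R) → S = 90.63 kip·ft; (S or Lr) → S = 90.63 kip·ft.
1) 1.3(118.83) + 0.8(106.84) + 0.3(90.63) = 267.14
2) 1.35(118.83) = 160.42
3) 1.4(118.83) + 1.75(90.63) = 324.96
4) 1.0(118.83) - 0.7(106.84) = 44.04
5) 1.2(118.83) + 1.75(90.63) + 0.5(39.01) = 320.70
6) 1.25(118.83) + 1.0(54.14) + 0.75(90.63) = 270.65
The controlling combination is 3, giving 324.96 kip·ft.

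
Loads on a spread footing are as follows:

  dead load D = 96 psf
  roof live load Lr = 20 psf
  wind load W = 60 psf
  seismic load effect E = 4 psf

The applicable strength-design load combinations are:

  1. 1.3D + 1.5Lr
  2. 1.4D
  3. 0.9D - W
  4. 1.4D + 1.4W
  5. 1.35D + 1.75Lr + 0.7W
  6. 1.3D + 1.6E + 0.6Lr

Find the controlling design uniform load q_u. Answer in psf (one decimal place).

1. 1.3(96) + 1.5(20) = 154.8
2. 1.4(96) = 134.4
3. 0.9(96) - 1.0(60) = 26.4
4. 1.4(96) + 1.4(60) = 218.4
5. 1.35(96) + 1.75(20) + 0.7(60) = 206.6
6. 1.3(96) + 1.6(4) + 0.6(20) = 143.2
The controlling combination is 4, giving 218.4 psf.

218.4 psf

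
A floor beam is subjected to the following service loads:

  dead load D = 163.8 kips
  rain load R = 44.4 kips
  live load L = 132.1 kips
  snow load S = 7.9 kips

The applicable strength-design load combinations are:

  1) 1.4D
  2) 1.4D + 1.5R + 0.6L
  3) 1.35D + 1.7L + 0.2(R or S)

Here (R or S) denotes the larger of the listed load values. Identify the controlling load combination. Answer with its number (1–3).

(R or S) → R = 44.4 kips.
1) 1.4(163.8) = 229.32
2) 1.4(163.8) + 1.5(44.4) + 0.6(132.1) = 229.32 + 66.60 + 79.26 = 375.18
3) 1.35(163.8) + 1.7(132.1) + 0.2(44.4) = 221.13 + 224.57 + 8.88 = 454.58
The largest value is 454.58 kips from combination 3.

Combination 3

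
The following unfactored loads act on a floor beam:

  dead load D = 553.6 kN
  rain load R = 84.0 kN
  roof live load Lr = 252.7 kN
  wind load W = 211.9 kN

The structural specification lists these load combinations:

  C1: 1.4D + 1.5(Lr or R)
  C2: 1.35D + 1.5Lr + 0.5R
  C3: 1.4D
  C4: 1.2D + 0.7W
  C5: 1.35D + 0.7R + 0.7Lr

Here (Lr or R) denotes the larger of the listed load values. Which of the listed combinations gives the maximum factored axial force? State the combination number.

(Lr or R) → Lr = 252.7 kN.
C1: 1.4(553.6) + 1.5(252.7) = 775.0 + 379.1 = 1154.1
C2: 1.35(553.6) + 1.5(252.7) + 0.5(84.0) = 1168.4
C3: 1.4(553.6) = 775.0
C4: 1.2(553.6) + 0.7(211.9) = 812.7
C5: 1.35(553.6) + 0.7(84.0) + 0.7(252.7) = 747.4 + 58.8 + 176.9 = 983.1
The largest value is 1168.4 kN from combination 2.

Combination 2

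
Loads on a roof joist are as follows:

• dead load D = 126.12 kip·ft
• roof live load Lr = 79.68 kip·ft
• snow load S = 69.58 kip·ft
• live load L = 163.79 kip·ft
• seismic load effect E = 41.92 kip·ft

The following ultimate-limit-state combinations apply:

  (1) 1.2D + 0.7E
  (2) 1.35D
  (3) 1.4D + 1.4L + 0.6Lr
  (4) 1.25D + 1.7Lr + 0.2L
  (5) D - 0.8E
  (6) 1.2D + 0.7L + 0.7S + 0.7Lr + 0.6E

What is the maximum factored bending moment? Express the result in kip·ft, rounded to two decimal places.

(1) 1.2(126.12) + 0.7(41.92) = 180.69
(2) 1.35(126.12) = 170.26
(3) 1.4(126.12) + 1.4(163.79) + 0.6(79.68) = 453.68
(4) 1.25(126.12) + 1.7(79.68) + 0.2(163.79) = 325.86
(5) 1.0(126.12) - 0.8(41.92) = 126.12 - 33.54 = 92.58
(6) 1.2(126.12) + 0.7(163.79) + 0.7(69.58) + 0.7(79.68) + 0.6(41.92) = 151.34 + 114.65 + 48.71 + 55.78 + 25.15 = 395.63
The controlling combination is 3, giving 453.68 kip·ft.

453.68 kip·ft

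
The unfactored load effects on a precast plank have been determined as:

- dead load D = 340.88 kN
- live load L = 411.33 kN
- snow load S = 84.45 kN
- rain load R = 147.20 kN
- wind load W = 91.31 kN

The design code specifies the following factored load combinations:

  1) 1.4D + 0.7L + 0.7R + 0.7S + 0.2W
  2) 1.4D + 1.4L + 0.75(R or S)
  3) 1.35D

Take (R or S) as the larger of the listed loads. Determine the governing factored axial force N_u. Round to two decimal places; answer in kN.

1163.49 kN

(R or S) → R = 147.20 kN.
1) 1.4(340.88) + 0.7(411.33) + 0.7(147.20) + 0.7(84.45) + 0.2(91.31) = 945.58
2) 1.4(340.88) + 1.4(411.33) + 0.75(147.20) = 1163.49
3) 1.35(340.88) = 460.19
The controlling combination is 2, giving 1163.49 kN.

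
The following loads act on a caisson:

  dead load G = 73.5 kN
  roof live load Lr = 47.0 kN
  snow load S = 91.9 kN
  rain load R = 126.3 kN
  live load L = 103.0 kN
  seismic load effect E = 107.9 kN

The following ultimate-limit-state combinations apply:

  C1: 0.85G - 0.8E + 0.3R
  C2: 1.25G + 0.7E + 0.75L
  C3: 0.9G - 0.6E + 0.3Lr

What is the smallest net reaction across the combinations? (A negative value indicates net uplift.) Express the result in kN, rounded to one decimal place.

C1: 0.85(73.5) - 0.8(107.9) + 0.3(126.3) = 14.0
C2: 1.25(73.5) + 0.7(107.9) + 0.75(103.0) = 91.9 + 75.5 + 77.3 = 244.7
C3: 0.9(73.5) - 0.6(107.9) + 0.3(47.0) = 15.5
Combination 1 gives the minimum: 14.0 kN.

14.0 kN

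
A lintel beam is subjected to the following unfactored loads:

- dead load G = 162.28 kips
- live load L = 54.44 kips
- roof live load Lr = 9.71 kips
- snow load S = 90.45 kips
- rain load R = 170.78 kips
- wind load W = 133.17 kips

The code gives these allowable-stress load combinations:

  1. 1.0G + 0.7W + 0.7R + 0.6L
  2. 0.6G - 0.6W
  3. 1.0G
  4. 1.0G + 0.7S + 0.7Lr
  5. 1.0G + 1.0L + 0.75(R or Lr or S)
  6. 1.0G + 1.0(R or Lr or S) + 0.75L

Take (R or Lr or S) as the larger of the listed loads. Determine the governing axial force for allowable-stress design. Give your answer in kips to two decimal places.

407.71 kips

(R or Lr or S) → R = 170.78 kips.
1. 1.0(162.28) + 0.7(133.17) + 0.7(170.78) + 0.6(54.44) = 162.28 + 93.22 + 119.55 + 32.66 = 407.71
2. 0.6(162.28) - 0.6(133.17) = 97.37 - 79.90 = 17.47
3. 1.0(162.28) = 162.28
4. 1.0(162.28) + 0.7(90.45) + 0.7(9.71) = 232.39
5. 1.0(162.28) + 1.0(54.44) + 0.75(170.78) = 162.28 + 54.44 + 128.09 = 344.81
6. 1.0(162.28) + 1.0(170.78) + 0.75(54.44) = 162.28 + 170.78 + 40.83 = 373.89
Maximum is from combination 1.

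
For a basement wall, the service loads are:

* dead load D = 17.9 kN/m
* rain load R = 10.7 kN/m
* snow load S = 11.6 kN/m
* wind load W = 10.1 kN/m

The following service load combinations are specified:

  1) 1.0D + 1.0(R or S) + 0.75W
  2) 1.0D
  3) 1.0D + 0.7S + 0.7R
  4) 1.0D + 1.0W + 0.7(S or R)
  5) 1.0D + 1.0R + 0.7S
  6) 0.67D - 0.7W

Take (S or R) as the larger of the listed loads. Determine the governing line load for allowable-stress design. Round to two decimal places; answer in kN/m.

37.08 kN/m

(R or S) → S = 11.6 kN/m; (S or R) → S = 11.6 kN/m.
1) 1.0(17.9) + 1.0(11.6) + 0.75(10.1) = 37.08
2) 1.0(17.9) = 17.90
3) 1.0(17.9) + 0.7(11.6) + 0.7(10.7) = 33.51
4) 1.0(17.9) + 1.0(10.1) + 0.7(11.6) = 36.12
5) 1.0(17.9) + 1.0(10.7) + 0.7(11.6) = 36.72
6) 0.67(17.9) - 0.7(10.1) = 4.92
Maximum is from combination 1.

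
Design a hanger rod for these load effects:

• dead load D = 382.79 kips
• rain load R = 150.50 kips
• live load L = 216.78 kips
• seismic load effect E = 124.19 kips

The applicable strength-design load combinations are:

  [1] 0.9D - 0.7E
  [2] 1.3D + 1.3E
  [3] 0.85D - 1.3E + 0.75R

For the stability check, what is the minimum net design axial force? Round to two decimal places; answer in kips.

257.58 kips

[1] 0.9(382.79) - 0.7(124.19) = 257.58
[2] 1.3(382.79) + 1.3(124.19) = 659.07
[3] 0.85(382.79) - 1.3(124.19) + 0.75(150.50) = 276.80
Combination 1 gives the minimum: 257.58 kips.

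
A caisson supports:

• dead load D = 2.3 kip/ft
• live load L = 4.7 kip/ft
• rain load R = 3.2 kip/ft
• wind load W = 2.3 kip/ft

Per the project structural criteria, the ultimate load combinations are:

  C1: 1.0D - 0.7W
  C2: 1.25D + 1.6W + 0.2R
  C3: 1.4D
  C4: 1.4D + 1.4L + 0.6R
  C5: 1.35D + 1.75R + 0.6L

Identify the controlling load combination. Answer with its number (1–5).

Combination 4

C1: 1.0(2.3) - 0.7(2.3) = 0.69
C2: 1.25(2.3) + 1.6(2.3) + 0.2(3.2) = 7.20
C3: 1.4(2.3) = 3.22
C4: 1.4(2.3) + 1.4(4.7) + 0.6(3.2) = 11.72
C5: 1.35(2.3) + 1.75(3.2) + 0.6(4.7) = 11.53
The largest value is 11.72 kip/ft from combination 4.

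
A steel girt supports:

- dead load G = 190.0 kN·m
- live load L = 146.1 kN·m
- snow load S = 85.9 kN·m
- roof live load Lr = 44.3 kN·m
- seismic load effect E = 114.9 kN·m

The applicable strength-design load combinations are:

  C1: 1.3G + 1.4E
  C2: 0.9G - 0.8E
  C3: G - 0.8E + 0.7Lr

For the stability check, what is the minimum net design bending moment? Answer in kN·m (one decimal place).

C1: 1.3(190.0) + 1.4(114.9) = 247.0 + 160.9 = 407.9
C2: 0.9(190.0) - 0.8(114.9) = 171.0 - 91.9 = 79.1
C3: 1.0(190.0) - 0.8(114.9) + 0.7(44.3) = 190.0 - 91.9 + 31.0 = 129.1
Combination 2 gives the minimum: 79.1 kN·m.

79.1 kN·m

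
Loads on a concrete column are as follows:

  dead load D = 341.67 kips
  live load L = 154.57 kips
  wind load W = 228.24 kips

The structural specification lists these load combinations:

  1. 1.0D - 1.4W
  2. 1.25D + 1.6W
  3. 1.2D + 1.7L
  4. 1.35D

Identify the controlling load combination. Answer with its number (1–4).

1. 1.0(341.67) - 1.4(228.24) = 341.67 - 319.54 = 22.13
2. 1.25(341.67) + 1.6(228.24) = 427.09 + 365.18 = 792.27
3. 1.2(341.67) + 1.7(154.57) = 410.00 + 262.77 = 672.77
4. 1.35(341.67) = 461.25
The largest value is 792.27 kips from combination 2.

Combination 2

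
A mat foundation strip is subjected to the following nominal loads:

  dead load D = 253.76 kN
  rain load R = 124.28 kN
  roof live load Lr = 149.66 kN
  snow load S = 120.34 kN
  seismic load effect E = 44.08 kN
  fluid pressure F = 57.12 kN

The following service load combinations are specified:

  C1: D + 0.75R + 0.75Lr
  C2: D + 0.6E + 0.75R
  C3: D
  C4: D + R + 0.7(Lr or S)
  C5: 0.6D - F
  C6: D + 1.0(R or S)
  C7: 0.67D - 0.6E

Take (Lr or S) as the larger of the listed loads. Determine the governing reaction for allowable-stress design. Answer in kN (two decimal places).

(Lr or S) → Lr = 149.66 kN; (R or S) → R = 124.28 kN.
C1: 1.0(253.76) + 0.75(124.28) + 0.75(149.66) = 253.76 + 93.21 + 112.25 = 459.22
C2: 1.0(253.76) + 0.6(44.08) + 0.75(124.28) = 253.76 + 26.45 + 93.21 = 373.42
C3: 1.0(253.76) = 253.76
C4: 1.0(253.76) + 1.0(124.28) + 0.7(149.66) = 253.76 + 124.28 + 104.76 = 482.80
C5: 0.6(253.76) - 1.0(57.12) = 152.26 - 57.12 = 95.14
C6: 1.0(253.76) + 1.0(124.28) = 253.76 + 124.28 = 378.04
C7: 0.67(253.76) - 0.6(44.08) = 170.02 - 26.45 = 143.57
Maximum is from combination 4.

482.80 kN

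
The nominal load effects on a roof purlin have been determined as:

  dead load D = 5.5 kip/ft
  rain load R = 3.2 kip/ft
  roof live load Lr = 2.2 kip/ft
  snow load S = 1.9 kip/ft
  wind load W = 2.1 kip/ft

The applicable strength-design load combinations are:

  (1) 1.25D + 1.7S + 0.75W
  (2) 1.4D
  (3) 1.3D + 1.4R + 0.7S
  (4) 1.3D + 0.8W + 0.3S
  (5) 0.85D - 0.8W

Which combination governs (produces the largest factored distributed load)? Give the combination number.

Combination 3

(1) 1.25(5.5) + 1.7(1.9) + 0.75(2.1) = 6.9 + 3.2 + 1.6 = 11.7
(2) 1.4(5.5) = 7.7
(3) 1.3(5.5) + 1.4(3.2) + 0.7(1.9) = 7.2 + 4.5 + 1.3 = 13.0
(4) 1.3(5.5) + 0.8(2.1) + 0.3(1.9) = 9.4
(5) 0.85(5.5) - 0.8(2.1) = 4.7 - 1.7 = 3.0
The largest value is 13.0 kip/ft from combination 3.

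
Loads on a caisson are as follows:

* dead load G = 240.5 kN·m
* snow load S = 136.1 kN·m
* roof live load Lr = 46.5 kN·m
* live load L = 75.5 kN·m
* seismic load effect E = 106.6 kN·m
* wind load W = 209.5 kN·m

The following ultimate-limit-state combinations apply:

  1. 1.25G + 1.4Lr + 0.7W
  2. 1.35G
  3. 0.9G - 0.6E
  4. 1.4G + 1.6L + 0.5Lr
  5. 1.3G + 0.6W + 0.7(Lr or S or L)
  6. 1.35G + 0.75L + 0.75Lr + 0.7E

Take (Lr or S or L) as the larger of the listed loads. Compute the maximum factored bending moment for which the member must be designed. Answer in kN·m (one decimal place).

(Lr or S or L) → S = 136.1 kN·m.
1. 1.25(240.5) + 1.4(46.5) + 0.7(209.5) = 512.4
2. 1.35(240.5) = 324.7
3. 0.9(240.5) - 0.6(106.6) = 152.5
4. 1.4(240.5) + 1.6(75.5) + 0.5(46.5) = 480.8
5. 1.3(240.5) + 0.6(209.5) + 0.7(136.1) = 533.6
6. 1.35(240.5) + 0.75(75.5) + 0.75(46.5) + 0.7(106.6) = 490.8
Combination 5 governs: M_u = 533.6 kN·m.

533.6 kN·m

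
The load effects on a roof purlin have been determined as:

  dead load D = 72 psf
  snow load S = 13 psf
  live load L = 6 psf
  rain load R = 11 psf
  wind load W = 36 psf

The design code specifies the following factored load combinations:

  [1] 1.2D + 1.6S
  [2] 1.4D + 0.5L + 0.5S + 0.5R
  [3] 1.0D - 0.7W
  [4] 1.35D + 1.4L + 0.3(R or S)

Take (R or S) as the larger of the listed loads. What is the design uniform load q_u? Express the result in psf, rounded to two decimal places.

(R or S) → S = 13 psf.
[1] 1.2(72) + 1.6(13) = 86.40 + 20.80 = 107.20
[2] 1.4(72) + 0.5(6) + 0.5(13) + 0.5(11) = 100.80 + 3.00 + 6.50 + 5.50 = 115.80
[3] 1.0(72) - 0.7(36) = 72.00 - 25.20 = 46.80
[4] 1.35(72) + 1.4(6) + 0.3(13) = 97.20 + 8.40 + 3.90 = 109.50
The controlling combination is 2, giving 115.80 psf.

115.80 psf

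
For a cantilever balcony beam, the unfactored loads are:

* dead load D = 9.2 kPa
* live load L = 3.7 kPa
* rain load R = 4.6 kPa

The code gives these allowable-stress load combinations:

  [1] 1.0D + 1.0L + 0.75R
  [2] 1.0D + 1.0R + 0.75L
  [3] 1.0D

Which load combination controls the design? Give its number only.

[1] 1.0(9.2) + 1.0(3.7) + 0.75(4.6) = 16.35
[2] 1.0(9.2) + 1.0(4.6) + 0.75(3.7) = 16.58
[3] 1.0(9.2) = 9.20
The largest value is 16.58 kPa from combination 2.

Combination 2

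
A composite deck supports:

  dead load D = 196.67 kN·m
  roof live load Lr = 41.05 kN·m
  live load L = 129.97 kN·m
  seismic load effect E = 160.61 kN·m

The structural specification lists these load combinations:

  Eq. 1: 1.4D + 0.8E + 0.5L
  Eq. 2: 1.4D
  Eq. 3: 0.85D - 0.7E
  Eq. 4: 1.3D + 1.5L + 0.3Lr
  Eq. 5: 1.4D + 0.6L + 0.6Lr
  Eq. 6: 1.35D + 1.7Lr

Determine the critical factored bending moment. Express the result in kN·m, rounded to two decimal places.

Eq. 1: 1.4(196.67) + 0.8(160.61) + 0.5(129.97) = 468.81
Eq. 2: 1.4(196.67) = 275.34
Eq. 3: 0.85(196.67) - 0.7(160.61) = 167.17 - 112.43 = 54.74
Eq. 4: 1.3(196.67) + 1.5(129.97) + 0.3(41.05) = 462.94
Eq. 5: 1.4(196.67) + 0.6(129.97) + 0.6(41.05) = 275.34 + 77.98 + 24.63 = 377.95
Eq. 6: 1.35(196.67) + 1.7(41.05) = 265.50 + 69.79 = 335.29
Combination 1 governs: M_u = 468.81 kN·m.

468.81 kN·m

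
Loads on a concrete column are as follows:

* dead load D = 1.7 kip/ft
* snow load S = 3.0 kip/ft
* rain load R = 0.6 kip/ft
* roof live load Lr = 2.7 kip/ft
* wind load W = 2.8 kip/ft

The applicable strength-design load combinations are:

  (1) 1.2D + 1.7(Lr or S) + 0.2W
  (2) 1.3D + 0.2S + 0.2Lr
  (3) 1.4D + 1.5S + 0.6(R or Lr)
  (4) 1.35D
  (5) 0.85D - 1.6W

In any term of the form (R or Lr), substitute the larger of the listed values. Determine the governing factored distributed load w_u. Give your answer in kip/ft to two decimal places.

(Lr or S) → S = 3.0 kip/ft; (R or Lr) → Lr = 2.7 kip/ft.
(1) 1.2(1.7) + 1.7(3.0) + 0.2(2.8) = 2.04 + 5.10 + 0.56 = 7.70
(2) 1.3(1.7) + 0.2(3.0) + 0.2(2.7) = 2.21 + 0.60 + 0.54 = 3.35
(3) 1.4(1.7) + 1.5(3.0) + 0.6(2.7) = 2.38 + 4.50 + 1.62 = 8.50
(4) 1.35(1.7) = 2.30
(5) 0.85(1.7) - 1.6(2.8) = -3.04
Maximum is from combination 3.

8.50 kip/ft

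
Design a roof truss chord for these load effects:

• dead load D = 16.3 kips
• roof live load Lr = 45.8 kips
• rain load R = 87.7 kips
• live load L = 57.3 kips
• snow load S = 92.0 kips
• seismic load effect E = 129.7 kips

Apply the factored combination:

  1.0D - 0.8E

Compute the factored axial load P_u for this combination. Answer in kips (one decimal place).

1.0(16.3) - 0.8(129.7) = 16.3 - 103.8 = -87.5
P_u = -87.5 kips.

-87.5 kips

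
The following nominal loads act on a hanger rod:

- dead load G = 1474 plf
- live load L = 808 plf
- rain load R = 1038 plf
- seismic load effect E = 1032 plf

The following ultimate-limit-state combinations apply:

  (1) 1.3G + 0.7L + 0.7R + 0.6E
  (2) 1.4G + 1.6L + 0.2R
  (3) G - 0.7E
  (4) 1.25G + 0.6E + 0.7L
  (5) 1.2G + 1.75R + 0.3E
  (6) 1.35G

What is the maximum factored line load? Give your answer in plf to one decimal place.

3894.9 plf

(1) 1.3(1474) + 0.7(808) + 0.7(1038) + 0.6(1032) = 1916.2 + 565.6 + 726.6 + 619.2 = 3827.6
(2) 1.4(1474) + 1.6(808) + 0.2(1038) = 2063.6 + 1292.8 + 207.6 = 3564.0
(3) 1.0(1474) - 0.7(1032) = 1474.0 - 722.4 = 751.6
(4) 1.25(1474) + 0.6(1032) + 0.7(808) = 1842.5 + 619.2 + 565.6 = 3027.3
(5) 1.2(1474) + 1.75(1038) + 0.3(1032) = 1768.8 + 1816.5 + 309.6 = 3894.9
(6) 1.35(1474) = 1989.9
The controlling combination is 5, giving 3894.9 plf.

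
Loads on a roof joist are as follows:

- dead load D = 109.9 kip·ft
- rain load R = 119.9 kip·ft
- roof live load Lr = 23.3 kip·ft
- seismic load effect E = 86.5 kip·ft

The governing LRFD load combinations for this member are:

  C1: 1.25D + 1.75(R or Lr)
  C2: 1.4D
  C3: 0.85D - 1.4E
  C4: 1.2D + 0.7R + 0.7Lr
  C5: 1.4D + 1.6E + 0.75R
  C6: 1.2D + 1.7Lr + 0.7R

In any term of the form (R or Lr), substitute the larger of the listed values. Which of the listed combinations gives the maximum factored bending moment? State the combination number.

(R or Lr) → R = 119.9 kip·ft.
C1: 1.25(109.9) + 1.75(119.9) = 347.20
C2: 1.4(109.9) = 153.86
C3: 0.85(109.9) - 1.4(86.5) = -27.69
C4: 1.2(109.9) + 0.7(119.9) + 0.7(23.3) = 232.12
C5: 1.4(109.9) + 1.6(86.5) + 0.75(119.9) = 382.19
C6: 1.2(109.9) + 1.7(23.3) + 0.7(119.9) = 255.42
The largest value is 382.19 kip·ft from combination 5.

Combination 5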